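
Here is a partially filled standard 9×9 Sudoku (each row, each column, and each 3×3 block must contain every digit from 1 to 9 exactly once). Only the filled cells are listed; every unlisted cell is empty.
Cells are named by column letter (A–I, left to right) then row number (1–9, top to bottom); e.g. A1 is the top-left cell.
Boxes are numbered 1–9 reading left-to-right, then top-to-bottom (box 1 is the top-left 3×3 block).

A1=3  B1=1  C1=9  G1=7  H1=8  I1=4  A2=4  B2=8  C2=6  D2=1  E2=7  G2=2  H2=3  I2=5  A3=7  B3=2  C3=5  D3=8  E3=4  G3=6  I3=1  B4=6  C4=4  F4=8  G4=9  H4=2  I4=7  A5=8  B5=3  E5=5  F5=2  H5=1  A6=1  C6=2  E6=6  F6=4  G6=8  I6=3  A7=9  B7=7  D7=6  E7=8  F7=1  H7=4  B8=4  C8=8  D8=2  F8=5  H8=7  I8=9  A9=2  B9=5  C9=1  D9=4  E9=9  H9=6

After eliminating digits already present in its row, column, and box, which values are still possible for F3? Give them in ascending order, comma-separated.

3,9

Row 3 already contains {1, 2, 4, 5, 6, 7, 8}.
Column F already contains {1, 2, 4, 5, 8}.
Its 3×3 block (box 2) already contains {1, 4, 7, 8}.
Removing those from 1–9 leaves {3, 9} as the candidates for F3.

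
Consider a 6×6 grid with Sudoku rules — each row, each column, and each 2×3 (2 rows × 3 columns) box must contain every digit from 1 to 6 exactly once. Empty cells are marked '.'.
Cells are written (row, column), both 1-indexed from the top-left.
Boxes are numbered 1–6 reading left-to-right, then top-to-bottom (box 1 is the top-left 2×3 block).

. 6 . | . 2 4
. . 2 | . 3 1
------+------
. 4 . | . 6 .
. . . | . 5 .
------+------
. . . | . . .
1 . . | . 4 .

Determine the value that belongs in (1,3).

1

Cell (1,3) itself could take any of {1, 3, 5} by direct elimination.
Consider where 1 can go in row 1.
(1,1) is out (column 1 already has a 1).
(1,4) is out (box 2 already has a 1).
So the only cell in row 1 that can hold 1 is (1,3).
Therefore (1,3) = 1.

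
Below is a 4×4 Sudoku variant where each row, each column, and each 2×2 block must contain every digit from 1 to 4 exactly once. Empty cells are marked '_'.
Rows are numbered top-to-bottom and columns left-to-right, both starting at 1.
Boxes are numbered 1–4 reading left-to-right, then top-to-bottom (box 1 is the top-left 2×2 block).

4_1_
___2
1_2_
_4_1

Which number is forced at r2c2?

Cell r2c2 itself could take any of {1, 3} by direct elimination.
Consider where 1 can go in box 1.
r1c2 is out (row 1 already has a 1).
r2c1 is out (column 1 already has a 1).
So the only cell in box 1 that can hold 1 is r2c2.
Therefore r2c2 = 1.

1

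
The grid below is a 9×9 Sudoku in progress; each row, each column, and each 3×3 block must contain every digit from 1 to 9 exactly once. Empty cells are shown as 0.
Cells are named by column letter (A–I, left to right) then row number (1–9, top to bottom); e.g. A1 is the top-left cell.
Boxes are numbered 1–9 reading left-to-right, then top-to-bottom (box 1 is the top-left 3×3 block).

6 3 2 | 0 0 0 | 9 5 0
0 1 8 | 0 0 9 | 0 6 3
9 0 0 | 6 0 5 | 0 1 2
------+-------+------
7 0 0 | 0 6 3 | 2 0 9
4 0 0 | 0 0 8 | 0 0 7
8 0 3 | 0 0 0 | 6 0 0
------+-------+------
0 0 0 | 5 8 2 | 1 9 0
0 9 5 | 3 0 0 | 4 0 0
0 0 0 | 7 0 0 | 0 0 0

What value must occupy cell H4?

8

Cell H4 itself could take any of {4, 8} by direct elimination.
Consider where 8 can go in box 6.
G5 is out (row 5 already has a 8).
H5 is out (row 5 already has a 8).
H6 is out (row 6 already has a 8).
I6 is out (row 6 already has a 8).
So the only cell in box 6 that can hold 8 is H4.
Therefore H4 = 8.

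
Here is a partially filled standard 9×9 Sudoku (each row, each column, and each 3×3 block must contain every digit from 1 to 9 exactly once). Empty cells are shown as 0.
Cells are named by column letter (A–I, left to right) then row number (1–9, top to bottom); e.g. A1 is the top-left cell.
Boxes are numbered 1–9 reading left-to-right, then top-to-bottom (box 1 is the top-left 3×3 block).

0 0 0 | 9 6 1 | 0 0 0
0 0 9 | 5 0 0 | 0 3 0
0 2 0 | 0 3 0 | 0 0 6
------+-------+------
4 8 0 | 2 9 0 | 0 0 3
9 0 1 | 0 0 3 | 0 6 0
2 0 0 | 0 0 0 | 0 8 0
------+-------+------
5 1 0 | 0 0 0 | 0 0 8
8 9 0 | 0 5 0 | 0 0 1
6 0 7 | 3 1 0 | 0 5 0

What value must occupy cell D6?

1

Cell D6 itself could take any of {1, 4, 6, 7} by direct elimination.
Consider where 1 can go in box 5.
F4 is out (column F already has a 1).
D5 is out (row 5 already has a 1).
E5 is out (row 5 already has a 1).
E6 is out (column E already has a 1).
F6 is out (column F already has a 1).
So the only cell in box 5 that can hold 1 is D6.
Therefore D6 = 1.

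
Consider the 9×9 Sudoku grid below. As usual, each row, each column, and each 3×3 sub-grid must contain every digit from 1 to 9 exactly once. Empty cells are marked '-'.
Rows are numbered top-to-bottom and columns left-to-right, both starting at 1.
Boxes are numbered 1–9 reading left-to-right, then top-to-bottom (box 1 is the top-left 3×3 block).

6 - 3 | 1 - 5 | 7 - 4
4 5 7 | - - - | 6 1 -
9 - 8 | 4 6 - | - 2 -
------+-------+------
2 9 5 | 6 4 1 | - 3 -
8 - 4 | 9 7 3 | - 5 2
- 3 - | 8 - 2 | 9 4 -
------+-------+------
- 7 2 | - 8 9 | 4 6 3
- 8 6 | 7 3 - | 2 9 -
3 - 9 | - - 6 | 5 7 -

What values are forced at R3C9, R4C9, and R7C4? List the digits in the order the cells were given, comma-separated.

For R3C9:
  Row 3 already contains {2, 4, 6, 8, 9}.
  Column 9 already contains {2, 3, 4}.
  Its 3×3 block (box 3) already contains {1, 2, 4, 6, 7}.
  The only value from 1–9 not eliminated is 5, so R3C9 = 5.
For R4C9:
  Consider where 7 can go in row 4.
  R4C7 is out (column 7 already has a 7).
  So the only cell in row 4 that can hold 7 is R4C9.
  So R4C9 = 7.
For R7C4:
  Row 7 already contains {2, 3, 4, 6, 7, 8, 9}.
  Column 4 already contains {1, 4, 6, 7, 8, 9}.
  Its 3×3 block (box 8) already contains {3, 6, 7, 8, 9}.
  The only value from 1–9 not eliminated is 5, so R7C4 = 5.

5,7,5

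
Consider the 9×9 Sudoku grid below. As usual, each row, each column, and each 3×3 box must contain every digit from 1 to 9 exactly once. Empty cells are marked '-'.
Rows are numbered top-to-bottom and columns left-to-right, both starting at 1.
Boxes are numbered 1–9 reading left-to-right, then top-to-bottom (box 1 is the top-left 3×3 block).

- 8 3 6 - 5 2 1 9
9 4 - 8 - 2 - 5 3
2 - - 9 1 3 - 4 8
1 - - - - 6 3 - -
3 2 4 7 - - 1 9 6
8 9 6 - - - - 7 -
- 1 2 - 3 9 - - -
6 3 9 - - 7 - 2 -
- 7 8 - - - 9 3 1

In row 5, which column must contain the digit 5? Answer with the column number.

5

Consider where 5 can go in row 5.
r5c6 is out (column 6 already has a 5).
So the only cell in row 5 that can hold 5 is r5c5.
That is column 5.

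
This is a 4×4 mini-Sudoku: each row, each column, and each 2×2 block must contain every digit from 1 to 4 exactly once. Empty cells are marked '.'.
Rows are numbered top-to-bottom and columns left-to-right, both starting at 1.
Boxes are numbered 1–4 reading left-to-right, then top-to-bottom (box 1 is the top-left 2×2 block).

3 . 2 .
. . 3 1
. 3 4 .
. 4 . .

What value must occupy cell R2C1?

Cell R2C1 itself could take any of {2, 4} by direct elimination.
Consider where 4 can go in column 1.
R3C1 is out (row 3 already has a 4).
R4C1 is out (row 4 already has a 4).
So the only cell in column 1 that can hold 4 is R2C1.
Therefore R2C1 = 4.

4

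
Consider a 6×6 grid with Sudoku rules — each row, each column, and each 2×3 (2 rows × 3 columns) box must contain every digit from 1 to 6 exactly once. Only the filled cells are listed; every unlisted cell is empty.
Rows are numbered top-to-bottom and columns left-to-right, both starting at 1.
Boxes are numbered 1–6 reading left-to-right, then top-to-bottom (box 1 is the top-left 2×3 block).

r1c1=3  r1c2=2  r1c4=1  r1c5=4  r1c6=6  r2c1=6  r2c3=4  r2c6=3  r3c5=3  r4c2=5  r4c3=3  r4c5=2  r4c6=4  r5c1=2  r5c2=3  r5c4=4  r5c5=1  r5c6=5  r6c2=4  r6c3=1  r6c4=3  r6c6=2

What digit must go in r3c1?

4

Cell r3c1 itself could take any of {1, 4} by direct elimination.
Consider where 4 can go in column 1.
r4c1 is out (row 4 already has a 4).
r6c1 is out (row 6 already has a 4).
So the only cell in column 1 that can hold 4 is r3c1.
Therefore r3c1 = 4.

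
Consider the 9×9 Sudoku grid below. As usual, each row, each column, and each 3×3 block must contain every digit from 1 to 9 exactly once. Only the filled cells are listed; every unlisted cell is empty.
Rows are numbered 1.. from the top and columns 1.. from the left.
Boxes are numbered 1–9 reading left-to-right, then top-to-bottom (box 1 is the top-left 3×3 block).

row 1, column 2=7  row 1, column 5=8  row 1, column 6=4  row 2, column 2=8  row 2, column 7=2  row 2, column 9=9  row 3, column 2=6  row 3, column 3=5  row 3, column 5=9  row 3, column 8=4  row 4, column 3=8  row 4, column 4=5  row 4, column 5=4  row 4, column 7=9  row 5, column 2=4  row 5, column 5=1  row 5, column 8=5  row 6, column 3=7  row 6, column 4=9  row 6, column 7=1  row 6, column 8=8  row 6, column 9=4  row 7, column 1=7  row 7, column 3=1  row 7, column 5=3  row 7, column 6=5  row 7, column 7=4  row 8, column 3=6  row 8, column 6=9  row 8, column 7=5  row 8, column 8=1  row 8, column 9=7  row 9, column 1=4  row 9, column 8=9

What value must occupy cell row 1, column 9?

Cell row 1, column 9 itself could take any of {1, 3, 5, 6} by direct elimination.
Consider where 5 can go in column 9.
row 3, column 9 is out (row 3 already has a 5).
row 4, column 9 is out (row 4 already has a 5).
row 5, column 9 is out (row 5 already has a 5).
row 7, column 9 is out (row 7 already has a 5).
row 9, column 9 is out (box 9 already has a 5).
So the only cell in column 9 that can hold 5 is row 1, column 9.
Therefore row 1, column 9 = 5.

5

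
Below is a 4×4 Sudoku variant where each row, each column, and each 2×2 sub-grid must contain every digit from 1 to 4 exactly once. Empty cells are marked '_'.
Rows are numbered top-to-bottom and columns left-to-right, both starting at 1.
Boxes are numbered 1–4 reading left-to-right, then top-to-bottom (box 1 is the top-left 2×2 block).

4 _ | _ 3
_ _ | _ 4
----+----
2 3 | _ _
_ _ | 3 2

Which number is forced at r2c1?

3

Cell r2c1 itself could take any of {1, 3} by direct elimination.
Consider where 3 can go in box 1.
r1c2 is out (row 1 already has a 3).
r2c2 is out (column 2 already has a 3).
So the only cell in box 1 that can hold 3 is r2c1.
Therefore r2c1 = 3.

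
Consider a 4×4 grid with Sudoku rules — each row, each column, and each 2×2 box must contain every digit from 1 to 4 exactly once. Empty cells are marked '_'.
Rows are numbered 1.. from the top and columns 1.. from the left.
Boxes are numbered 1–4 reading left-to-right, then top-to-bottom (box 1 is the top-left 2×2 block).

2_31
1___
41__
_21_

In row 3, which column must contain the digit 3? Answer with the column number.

Consider where 3 can go in row 3.
row 3, column 3 is out (column 3 already has a 3).
So the only cell in row 3 that can hold 3 is row 3, column 4.
That is column 4.

4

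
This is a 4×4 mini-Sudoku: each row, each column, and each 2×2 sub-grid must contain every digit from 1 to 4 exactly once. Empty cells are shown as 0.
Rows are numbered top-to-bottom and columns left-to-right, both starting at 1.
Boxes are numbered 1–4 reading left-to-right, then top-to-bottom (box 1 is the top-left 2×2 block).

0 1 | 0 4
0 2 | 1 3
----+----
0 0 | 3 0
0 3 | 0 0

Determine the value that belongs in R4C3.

Cell R4C3 itself could take any of {2, 4} by direct elimination.
Consider where 4 can go in column 3.
R1C3 is out (row 1 already has a 4).
So the only cell in column 3 that can hold 4 is R4C3.
Therefore R4C3 = 4.

4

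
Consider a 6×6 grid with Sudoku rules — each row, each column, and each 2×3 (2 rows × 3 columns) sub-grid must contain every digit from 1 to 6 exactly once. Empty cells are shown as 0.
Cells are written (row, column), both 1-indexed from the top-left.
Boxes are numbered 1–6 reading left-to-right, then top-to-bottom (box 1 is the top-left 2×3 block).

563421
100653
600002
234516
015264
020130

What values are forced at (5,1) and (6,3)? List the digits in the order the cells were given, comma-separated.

3,6

For (5,1):
  Row 5 already contains {1, 2, 4, 5, 6}.
  Column 1 already contains {1, 2, 5, 6}.
  Its 2×3 block (box 5) already contains {1, 2, 5}.
  The only value from 1–6 not eliminated is 3, so (5,1) = 3.
For (6,3):
  Row 6 already contains {1, 2, 3}.
  Column 3 already contains {3, 4, 5}.
  Its 2×3 block (box 5) already contains {1, 2, 5}.
  The only value from 1–6 not eliminated is 6, so (6,3) = 6.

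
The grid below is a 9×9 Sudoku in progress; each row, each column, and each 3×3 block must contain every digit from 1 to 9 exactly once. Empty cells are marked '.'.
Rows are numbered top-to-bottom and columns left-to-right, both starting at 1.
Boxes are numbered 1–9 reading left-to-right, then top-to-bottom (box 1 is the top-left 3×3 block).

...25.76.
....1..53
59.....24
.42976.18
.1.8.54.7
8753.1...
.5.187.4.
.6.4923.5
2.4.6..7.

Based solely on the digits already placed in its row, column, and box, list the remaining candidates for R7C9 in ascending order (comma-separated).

2,6,9

Row 7 already contains {1, 4, 5, 7, 8}.
Column 9 already contains {3, 4, 5, 7, 8}.
Its 3×3 block (box 9) already contains {3, 4, 5, 7}.
Removing those from 1–9 leaves {2, 6, 9} as the candidates for R7C9.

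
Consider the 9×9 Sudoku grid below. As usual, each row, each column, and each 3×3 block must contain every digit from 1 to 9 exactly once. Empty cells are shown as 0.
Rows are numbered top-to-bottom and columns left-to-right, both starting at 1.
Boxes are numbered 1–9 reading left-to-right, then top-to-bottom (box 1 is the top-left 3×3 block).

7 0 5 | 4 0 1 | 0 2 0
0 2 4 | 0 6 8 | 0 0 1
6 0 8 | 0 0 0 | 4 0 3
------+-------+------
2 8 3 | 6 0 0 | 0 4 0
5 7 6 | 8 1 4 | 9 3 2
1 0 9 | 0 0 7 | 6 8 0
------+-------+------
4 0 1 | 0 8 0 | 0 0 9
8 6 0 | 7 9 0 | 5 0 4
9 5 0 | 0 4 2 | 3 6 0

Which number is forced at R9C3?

Row 9 already contains {2, 3, 4, 5, 6, 9}.
Column 3 already contains {1, 3, 4, 5, 6, 8, 9}.
Its 3×3 block (box 7) already contains {1, 4, 5, 6, 8, 9}.
The only value from 1–9 not eliminated is 7, so R9C3 = 7.

7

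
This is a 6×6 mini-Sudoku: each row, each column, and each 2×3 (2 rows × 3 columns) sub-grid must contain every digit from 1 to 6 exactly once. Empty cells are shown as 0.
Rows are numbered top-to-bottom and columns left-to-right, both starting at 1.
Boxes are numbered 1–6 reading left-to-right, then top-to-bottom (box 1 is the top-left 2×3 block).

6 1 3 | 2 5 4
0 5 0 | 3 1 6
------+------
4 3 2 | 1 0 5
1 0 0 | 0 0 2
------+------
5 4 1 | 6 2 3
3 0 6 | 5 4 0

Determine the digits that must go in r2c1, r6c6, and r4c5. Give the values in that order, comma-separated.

2,1,3

For r2c1:
  Row 2 already contains {1, 3, 5, 6}.
  Column 1 already contains {1, 3, 4, 5, 6}.
  Its 2×3 block (box 1) already contains {1, 3, 5, 6}.
  The only value from 1–6 not eliminated is 2, so r2c1 = 2.
For r6c6:
  Row 6 already contains {3, 4, 5, 6}.
  Column 6 already contains {2, 3, 4, 5, 6}.
  Its 2×3 block (box 6) already contains {2, 3, 4, 5, 6}.
  The only value from 1–6 not eliminated is 1, so r6c6 = 1.
For r4c5:
  Consider where 3 can go in row 4.
  r4c2 is out (column 2 already has a 3).
  r4c3 is out (column 3 already has a 3).
  r4c4 is out (column 4 already has a 3).
  So the only cell in row 4 that can hold 3 is r4c5.
  So r4c5 = 3.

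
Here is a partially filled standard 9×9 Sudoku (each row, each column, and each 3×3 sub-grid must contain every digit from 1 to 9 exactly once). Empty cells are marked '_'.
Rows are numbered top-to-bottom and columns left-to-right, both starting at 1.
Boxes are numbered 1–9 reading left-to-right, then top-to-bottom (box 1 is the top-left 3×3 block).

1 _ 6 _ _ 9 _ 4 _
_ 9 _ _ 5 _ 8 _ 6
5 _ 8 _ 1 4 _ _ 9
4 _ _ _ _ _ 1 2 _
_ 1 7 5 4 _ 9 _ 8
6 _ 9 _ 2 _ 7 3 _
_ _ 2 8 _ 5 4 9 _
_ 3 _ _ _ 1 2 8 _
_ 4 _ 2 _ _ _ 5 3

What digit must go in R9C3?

Row 9 already contains {2, 3, 4, 5}.
Column 3 already contains {2, 6, 7, 8, 9}.
Its 3×3 block (box 7) already contains {2, 3, 4}.
The only value from 1–9 not eliminated is 1, so R9C3 = 1.

1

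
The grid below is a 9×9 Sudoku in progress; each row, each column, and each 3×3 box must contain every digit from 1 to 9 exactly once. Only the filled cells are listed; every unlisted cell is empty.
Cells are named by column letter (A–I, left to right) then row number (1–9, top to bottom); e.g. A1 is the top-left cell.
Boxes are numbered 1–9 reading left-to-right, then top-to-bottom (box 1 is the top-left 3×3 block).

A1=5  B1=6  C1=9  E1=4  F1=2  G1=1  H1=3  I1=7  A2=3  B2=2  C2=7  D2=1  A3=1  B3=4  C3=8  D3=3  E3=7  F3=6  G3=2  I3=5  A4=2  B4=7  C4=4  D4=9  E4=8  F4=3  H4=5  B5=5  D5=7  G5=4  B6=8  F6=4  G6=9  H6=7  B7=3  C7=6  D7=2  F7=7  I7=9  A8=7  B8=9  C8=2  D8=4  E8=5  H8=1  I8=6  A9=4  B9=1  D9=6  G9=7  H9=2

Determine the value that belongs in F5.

1

Row 5 already contains {4, 5, 7}.
Column F already contains {2, 3, 4, 6, 7}.
Its 3×3 block (box 5) already contains {3, 4, 7, 8, 9}.
The only value from 1–9 not eliminated is 1, so F5 = 1.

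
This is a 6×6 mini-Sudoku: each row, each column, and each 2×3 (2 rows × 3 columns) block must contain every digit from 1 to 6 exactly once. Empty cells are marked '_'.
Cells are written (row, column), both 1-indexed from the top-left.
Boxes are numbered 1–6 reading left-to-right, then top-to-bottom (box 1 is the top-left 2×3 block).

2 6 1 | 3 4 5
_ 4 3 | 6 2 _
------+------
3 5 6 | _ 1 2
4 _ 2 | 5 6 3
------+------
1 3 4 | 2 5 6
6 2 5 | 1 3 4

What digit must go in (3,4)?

Row 3 already contains {1, 2, 3, 5, 6}.
Column 4 already contains {1, 2, 3, 5, 6}.
Its 2×3 block (box 4) already contains {1, 2, 3, 5, 6}.
The only value from 1–6 not eliminated is 4, so (3,4) = 4.

4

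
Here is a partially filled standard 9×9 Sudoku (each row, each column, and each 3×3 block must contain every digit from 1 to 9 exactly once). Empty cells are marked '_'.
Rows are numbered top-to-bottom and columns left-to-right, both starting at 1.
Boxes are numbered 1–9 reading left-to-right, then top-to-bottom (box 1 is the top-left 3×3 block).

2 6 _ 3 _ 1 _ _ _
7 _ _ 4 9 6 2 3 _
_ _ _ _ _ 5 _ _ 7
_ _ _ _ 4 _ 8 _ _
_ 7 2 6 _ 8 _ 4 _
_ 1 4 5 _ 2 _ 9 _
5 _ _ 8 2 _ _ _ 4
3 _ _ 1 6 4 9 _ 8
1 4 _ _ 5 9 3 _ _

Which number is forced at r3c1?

Cell r3c1 itself could take any of {4, 8, 9} by direct elimination.
Consider where 4 can go in column 1.
r4c1 is out (row 4 already has a 4).
r5c1 is out (row 5 already has a 4).
r6c1 is out (row 6 already has a 4).
So the only cell in column 1 that can hold 4 is r3c1.
Therefore r3c1 = 4.

4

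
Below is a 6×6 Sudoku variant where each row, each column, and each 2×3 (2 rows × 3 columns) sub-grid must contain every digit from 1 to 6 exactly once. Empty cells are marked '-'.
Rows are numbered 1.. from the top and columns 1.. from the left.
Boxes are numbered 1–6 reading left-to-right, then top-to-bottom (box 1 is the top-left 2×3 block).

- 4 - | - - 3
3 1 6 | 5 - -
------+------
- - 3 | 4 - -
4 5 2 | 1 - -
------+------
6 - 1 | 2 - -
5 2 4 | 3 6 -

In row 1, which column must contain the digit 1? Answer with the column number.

5

Consider where 1 can go in row 1.
row 1, column 1 is out (box 1 already has a 1).
row 1, column 3 is out (column 3 already has a 1).
row 1, column 4 is out (column 4 already has a 1).
So the only cell in row 1 that can hold 1 is row 1, column 5.
That is column 5.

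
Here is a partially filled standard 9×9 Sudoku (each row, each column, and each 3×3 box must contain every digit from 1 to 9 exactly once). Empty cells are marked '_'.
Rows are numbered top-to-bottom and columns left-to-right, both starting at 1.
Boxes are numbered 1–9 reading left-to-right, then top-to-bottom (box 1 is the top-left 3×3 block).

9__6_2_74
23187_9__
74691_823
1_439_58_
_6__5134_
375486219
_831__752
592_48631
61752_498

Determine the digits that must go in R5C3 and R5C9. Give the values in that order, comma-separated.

9,7

For R5C3:
  Consider where 9 can go in row 5.
  R5C1 is out (column 1 already has a 9).
  R5C4 is out (column 4 already has a 9).
  R5C9 is out (column 9 already has a 9).
  So the only cell in row 5 that can hold 9 is R5C3.
  So R5C3 = 9.
For R5C9:
  Row 5 already contains {1, 3, 4, 5, 6}.
  Column 9 already contains {1, 2, 3, 4, 8, 9}.
  Its 3×3 block (box 6) already contains {1, 2, 3, 4, 5, 8, 9}.
  The only value from 1–9 not eliminated is 7, so R5C9 = 7.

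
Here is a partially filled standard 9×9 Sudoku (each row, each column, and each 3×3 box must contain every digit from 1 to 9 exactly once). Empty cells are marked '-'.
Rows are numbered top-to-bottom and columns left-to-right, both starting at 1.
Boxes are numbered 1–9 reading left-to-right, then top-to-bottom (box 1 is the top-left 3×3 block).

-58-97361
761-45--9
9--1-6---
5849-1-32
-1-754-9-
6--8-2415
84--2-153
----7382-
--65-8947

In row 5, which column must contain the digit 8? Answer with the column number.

9

Consider where 8 can go in row 5.
R5C1 is out (column 1 already has a 8).
R5C3 is out (column 3 already has a 8).
R5C7 is out (column 7 already has a 8).
So the only cell in row 5 that can hold 8 is R5C9.
That is column 9.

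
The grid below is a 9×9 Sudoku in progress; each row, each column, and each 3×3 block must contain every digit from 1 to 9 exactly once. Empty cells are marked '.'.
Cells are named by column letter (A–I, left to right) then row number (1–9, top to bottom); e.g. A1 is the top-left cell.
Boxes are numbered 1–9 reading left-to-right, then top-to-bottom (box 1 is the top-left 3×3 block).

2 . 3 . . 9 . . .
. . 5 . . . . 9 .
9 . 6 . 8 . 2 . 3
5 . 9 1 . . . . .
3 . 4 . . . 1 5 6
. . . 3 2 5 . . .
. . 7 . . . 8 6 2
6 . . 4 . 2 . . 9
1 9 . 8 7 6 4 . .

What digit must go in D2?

2

Cell D2 itself could take any of {2, 6, 7} by direct elimination.
Consider where 2 can go in row 2.
A2 is out (column A already has a 2). B2 is out (box 1 already has a 2). E2 is out (column E already has a 2). F2 is out (column F already has a 2). The remaining empty cells in row 2 are similarly blocked.
So the only cell in row 2 that can hold 2 is D2.
Therefore D2 = 2.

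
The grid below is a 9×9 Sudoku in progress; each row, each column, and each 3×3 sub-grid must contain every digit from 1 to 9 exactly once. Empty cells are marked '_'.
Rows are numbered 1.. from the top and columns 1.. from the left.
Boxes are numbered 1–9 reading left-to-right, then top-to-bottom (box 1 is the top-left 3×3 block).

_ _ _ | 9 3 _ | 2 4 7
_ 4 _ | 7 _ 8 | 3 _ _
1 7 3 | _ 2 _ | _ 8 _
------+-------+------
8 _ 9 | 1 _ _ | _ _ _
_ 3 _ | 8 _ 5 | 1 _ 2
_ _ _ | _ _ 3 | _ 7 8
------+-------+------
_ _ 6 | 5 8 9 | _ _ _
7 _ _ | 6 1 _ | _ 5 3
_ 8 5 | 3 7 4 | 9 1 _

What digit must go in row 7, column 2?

Cell row 7, column 2 itself could take any of {1, 2} by direct elimination.
Consider where 1 can go in row 7.
row 7, column 1 is out (column 1 already has a 1).
row 7, column 7 is out (column 7 already has a 1).
row 7, column 8 is out (column 8 already has a 1).
row 7, column 9 is out (box 9 already has a 1).
So the only cell in row 7 that can hold 1 is row 7, column 2.
Therefore row 7, column 2 = 1.

1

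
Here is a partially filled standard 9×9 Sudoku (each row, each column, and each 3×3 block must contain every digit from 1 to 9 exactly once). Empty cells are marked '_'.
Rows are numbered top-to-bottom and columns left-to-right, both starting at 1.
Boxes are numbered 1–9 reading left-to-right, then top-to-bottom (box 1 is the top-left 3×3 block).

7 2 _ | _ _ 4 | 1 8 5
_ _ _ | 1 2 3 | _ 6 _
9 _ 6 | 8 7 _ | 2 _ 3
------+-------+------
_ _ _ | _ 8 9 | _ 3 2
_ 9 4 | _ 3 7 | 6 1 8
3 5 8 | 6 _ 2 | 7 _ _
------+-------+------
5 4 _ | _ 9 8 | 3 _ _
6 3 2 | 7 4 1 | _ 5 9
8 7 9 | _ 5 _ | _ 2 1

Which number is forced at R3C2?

1

Row 3 already contains {2, 3, 6, 7, 8, 9}.
Column 2 already contains {2, 3, 4, 5, 7, 9}.
Its 3×3 block (box 1) already contains {2, 6, 7, 9}.
The only value from 1–9 not eliminated is 1, so R3C2 = 1.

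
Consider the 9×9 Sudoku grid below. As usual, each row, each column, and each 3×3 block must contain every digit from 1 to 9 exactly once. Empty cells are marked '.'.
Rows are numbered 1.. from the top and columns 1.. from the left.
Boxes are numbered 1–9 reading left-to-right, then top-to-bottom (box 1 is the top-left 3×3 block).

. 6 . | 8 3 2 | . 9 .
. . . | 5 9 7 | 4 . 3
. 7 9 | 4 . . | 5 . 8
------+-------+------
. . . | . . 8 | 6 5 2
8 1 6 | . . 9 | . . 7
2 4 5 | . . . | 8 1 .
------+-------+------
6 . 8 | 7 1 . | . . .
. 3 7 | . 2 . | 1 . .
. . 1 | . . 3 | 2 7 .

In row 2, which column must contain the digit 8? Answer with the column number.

Consider where 8 can go in row 2.
row 2, column 1 is out (column 1 already has a 8).
row 2, column 3 is out (column 3 already has a 8).
row 2, column 8 is out (box 3 already has a 8).
So the only cell in row 2 that can hold 8 is row 2, column 2.
That is column 2.

2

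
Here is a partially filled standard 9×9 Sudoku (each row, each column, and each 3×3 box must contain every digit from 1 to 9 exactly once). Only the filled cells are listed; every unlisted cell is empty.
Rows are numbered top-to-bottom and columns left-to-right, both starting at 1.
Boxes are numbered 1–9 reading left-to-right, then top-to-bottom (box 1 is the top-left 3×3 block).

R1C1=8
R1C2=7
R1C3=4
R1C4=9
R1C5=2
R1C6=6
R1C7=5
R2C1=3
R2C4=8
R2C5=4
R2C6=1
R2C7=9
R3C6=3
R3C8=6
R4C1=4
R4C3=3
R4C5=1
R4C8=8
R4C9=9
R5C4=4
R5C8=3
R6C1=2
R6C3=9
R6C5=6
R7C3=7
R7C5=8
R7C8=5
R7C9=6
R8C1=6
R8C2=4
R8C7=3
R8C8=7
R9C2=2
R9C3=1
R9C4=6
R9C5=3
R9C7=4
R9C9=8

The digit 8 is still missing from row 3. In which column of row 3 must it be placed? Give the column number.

Consider where 8 can go in row 3.
R3C1 is out (column 1 already has a 8). R3C2 is out (box 1 already has a 8). R3C3 is out (box 1 already has a 8). R3C4 is out (column 4 already has a 8). The remaining empty cells in row 3 are similarly blocked.
So the only cell in row 3 that can hold 8 is R3C7.
That is column 7.

7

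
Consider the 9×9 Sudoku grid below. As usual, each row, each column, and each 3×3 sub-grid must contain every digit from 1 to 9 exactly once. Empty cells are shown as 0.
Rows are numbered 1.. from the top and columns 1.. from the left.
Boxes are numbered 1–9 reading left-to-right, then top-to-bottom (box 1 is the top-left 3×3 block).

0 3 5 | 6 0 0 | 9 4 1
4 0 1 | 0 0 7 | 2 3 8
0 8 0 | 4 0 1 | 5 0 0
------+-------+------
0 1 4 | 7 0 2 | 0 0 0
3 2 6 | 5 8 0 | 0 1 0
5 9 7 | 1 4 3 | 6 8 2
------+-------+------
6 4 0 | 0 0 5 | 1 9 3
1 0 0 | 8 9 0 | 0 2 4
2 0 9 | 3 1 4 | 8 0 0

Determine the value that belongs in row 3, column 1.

9

Cell row 3, column 1 itself could take any of {7, 9} by direct elimination.
Consider where 9 can go in box 1.
row 1, column 1 is out (row 1 already has a 9).
row 2, column 2 is out (column 2 already has a 9).
row 3, column 3 is out (column 3 already has a 9).
So the only cell in box 1 that can hold 9 is row 3, column 1.
Therefore row 3, column 1 = 9.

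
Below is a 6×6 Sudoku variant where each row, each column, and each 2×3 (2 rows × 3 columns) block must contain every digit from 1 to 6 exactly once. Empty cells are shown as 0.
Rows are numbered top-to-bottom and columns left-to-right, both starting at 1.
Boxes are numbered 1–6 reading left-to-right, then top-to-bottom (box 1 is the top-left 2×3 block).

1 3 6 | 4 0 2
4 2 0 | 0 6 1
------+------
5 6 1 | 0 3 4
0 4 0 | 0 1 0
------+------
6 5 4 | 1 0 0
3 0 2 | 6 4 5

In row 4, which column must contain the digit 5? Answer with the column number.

Consider where 5 can go in row 4.
R4C1 is out (column 1 already has a 5).
R4C3 is out (box 3 already has a 5).
R4C6 is out (column 6 already has a 5).
So the only cell in row 4 that can hold 5 is R4C4.
That is column 4.

4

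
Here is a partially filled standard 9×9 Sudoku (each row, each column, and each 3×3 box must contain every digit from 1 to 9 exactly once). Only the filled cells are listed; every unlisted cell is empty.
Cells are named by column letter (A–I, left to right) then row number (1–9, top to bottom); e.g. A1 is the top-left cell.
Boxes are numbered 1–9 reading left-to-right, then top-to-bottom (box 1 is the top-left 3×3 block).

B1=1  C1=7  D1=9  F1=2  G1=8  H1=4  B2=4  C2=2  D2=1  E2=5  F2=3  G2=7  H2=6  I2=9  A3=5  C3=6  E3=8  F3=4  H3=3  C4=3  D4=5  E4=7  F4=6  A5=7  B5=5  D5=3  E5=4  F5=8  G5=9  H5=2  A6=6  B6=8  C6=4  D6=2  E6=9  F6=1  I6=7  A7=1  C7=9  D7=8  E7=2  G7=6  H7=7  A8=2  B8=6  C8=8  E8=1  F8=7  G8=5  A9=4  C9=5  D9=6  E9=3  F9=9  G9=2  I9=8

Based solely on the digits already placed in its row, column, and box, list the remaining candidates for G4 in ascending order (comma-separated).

Row 4 already contains {3, 5, 6, 7}.
Column G already contains {2, 5, 6, 7, 8, 9}.
Its 3×3 block (box 6) already contains {2, 7, 9}.
Removing those from 1–9 leaves {1, 4} as the candidates for G4.

1,4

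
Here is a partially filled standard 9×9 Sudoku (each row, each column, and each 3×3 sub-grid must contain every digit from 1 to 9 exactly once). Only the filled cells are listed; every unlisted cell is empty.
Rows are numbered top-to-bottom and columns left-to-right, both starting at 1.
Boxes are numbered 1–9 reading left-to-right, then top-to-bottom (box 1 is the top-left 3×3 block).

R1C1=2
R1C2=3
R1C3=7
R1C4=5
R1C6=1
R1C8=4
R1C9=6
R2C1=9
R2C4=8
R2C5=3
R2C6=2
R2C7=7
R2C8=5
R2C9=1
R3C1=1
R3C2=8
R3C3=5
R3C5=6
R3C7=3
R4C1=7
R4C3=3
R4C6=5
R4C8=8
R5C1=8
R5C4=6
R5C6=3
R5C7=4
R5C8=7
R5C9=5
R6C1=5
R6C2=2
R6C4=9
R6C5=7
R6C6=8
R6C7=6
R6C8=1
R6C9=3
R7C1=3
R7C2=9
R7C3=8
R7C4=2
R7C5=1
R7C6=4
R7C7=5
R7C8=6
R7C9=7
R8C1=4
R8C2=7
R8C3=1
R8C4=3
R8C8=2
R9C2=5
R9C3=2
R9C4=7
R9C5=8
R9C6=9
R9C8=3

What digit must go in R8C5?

Row 8 already contains {1, 2, 3, 4, 7}.
Column 5 already contains {1, 3, 6, 7, 8}.
Its 3×3 block (box 8) already contains {1, 2, 3, 4, 7, 8, 9}.
The only value from 1–9 not eliminated is 5, so R8C5 = 5.

5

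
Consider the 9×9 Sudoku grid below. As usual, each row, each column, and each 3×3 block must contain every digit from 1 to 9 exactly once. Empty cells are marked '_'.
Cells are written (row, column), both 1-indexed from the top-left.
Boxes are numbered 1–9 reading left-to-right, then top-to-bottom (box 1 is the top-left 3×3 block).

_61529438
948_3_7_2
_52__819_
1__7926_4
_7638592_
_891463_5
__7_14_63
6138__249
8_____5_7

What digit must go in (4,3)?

Row 4 already contains {1, 2, 4, 6, 7, 9}.
Column 3 already contains {1, 2, 3, 6, 7, 8, 9}.
Its 3×3 block (box 4) already contains {1, 6, 7, 8, 9}.
The only value from 1–9 not eliminated is 5, so (4,3) = 5.

5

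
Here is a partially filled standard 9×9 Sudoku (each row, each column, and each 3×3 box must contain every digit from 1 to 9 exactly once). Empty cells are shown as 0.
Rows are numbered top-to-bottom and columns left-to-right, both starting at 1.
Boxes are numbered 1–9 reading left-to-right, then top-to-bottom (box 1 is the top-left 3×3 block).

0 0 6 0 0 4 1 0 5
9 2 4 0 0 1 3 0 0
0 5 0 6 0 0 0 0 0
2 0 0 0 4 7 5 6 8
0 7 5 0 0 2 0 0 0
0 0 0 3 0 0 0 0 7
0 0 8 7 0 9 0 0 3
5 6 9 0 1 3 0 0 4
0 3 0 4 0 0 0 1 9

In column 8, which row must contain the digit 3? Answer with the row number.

Consider where 3 can go in column 8.
r1c8 is out (box 3 already has a 3). r2c8 is out (row 2 already has a 3). r3c8 is out (box 3 already has a 3). r6c8 is out (row 6 already has a 3). The remaining empty cells in column 8 are similarly blocked.
So the only cell in column 8 that can hold 3 is r5c8.
That is row 5.

5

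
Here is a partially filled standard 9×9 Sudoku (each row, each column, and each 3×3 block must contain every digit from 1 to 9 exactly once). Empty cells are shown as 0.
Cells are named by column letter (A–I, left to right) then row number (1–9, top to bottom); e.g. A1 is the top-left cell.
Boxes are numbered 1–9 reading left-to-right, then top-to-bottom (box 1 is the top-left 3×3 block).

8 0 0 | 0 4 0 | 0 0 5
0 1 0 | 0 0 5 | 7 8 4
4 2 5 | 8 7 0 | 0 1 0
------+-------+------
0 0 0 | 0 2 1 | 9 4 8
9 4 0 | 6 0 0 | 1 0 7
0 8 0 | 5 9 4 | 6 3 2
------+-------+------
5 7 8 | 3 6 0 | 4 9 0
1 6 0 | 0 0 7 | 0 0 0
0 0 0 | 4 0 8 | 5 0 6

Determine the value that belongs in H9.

Cell H9 itself could take any of {2, 7} by direct elimination.
Consider where 7 can go in box 9.
I7 is out (row 7 already has a 7).
G8 is out (row 8 already has a 7).
H8 is out (row 8 already has a 7).
I8 is out (row 8 already has a 7).
So the only cell in box 9 that can hold 7 is H9.
Therefore H9 = 7.

7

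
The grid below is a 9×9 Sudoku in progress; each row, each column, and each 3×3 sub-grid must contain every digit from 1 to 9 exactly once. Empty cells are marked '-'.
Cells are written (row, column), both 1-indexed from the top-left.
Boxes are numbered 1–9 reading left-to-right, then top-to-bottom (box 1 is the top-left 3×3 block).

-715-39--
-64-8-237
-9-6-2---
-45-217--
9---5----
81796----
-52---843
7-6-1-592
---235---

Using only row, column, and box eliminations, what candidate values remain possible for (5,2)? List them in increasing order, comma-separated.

2,3

Row 5 already contains {5, 9}.
Column 2 already contains {1, 4, 5, 6, 7, 9}.
Its 3×3 block (box 4) already contains {1, 4, 5, 7, 8, 9}.
Removing those from 1–9 leaves {2, 3} as the candidates for (5,2).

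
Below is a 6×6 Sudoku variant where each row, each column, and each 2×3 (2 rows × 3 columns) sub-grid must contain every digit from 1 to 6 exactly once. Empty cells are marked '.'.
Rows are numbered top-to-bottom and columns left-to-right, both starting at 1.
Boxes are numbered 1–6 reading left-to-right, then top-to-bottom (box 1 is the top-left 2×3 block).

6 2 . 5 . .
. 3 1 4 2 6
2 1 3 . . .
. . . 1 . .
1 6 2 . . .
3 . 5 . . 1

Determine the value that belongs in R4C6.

2

Cell R4C6 itself could take any of {2, 3, 4, 5} by direct elimination.
Consider where 2 can go in row 4.
R4C1 is out (column 1 already has a 2).
R4C2 is out (column 2 already has a 2).
R4C3 is out (column 3 already has a 2).
R4C5 is out (column 5 already has a 2).
So the only cell in row 4 that can hold 2 is R4C6.
Therefore R4C6 = 2.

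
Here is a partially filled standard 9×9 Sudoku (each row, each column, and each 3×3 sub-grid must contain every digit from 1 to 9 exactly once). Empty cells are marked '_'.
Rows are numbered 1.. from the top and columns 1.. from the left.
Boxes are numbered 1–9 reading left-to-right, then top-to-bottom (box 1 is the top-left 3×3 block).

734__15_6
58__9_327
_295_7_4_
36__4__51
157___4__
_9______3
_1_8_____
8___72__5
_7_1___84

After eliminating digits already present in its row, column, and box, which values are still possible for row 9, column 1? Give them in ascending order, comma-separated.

Row 9 already contains {1, 4, 7, 8}.
Column 1 already contains {1, 3, 5, 7, 8}.
Its 3×3 block (box 7) already contains {1, 7, 8}.
Removing those from 1–9 leaves {2, 6, 9} as the candidates for row 9, column 1.

2,6,9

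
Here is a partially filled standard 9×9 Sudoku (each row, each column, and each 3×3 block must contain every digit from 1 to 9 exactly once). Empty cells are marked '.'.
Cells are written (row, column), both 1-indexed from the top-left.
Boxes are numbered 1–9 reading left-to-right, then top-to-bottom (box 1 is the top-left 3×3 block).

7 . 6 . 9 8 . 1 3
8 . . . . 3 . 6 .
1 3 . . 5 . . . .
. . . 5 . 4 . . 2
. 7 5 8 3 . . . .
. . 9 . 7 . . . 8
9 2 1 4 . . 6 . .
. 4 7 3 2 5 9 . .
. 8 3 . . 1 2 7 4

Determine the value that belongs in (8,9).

1

Row 8 already contains {2, 3, 4, 5, 7, 9}.
Column 9 already contains {2, 3, 4, 8}.
Its 3×3 block (box 9) already contains {2, 4, 6, 7, 9}.
The only value from 1–9 not eliminated is 1, so (8,9) = 1.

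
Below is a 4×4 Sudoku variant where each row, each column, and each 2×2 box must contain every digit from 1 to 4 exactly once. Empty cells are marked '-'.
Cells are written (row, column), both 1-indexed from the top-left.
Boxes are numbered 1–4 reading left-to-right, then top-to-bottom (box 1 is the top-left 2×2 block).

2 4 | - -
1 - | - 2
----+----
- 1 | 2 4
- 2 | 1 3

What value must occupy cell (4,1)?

Row 4 already contains {1, 2, 3}.
Column 1 already contains {1, 2}.
Its 2×2 block (box 3) already contains {1, 2}.
The only value from 1–4 not eliminated is 4, so (4,1) = 4.

4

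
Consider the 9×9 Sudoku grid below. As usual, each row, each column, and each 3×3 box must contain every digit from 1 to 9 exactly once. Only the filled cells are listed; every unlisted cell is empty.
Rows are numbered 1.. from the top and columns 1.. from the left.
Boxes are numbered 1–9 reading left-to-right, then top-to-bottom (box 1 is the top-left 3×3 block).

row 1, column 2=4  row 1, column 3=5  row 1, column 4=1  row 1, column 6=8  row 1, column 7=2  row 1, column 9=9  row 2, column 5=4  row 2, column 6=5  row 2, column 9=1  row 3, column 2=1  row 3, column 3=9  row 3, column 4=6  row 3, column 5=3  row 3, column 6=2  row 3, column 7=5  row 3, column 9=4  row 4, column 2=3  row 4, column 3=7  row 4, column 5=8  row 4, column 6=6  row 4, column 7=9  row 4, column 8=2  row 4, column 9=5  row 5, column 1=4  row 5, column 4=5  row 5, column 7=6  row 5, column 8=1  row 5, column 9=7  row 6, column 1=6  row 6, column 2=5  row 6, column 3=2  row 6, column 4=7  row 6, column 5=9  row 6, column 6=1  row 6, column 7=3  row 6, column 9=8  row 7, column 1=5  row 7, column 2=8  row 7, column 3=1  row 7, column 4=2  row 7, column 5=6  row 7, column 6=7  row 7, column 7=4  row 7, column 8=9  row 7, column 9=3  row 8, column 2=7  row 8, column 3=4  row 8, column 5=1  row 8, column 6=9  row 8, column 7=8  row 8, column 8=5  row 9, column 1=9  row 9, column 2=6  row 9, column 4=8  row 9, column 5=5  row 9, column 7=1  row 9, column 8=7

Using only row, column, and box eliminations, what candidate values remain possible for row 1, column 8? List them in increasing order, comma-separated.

Row 1 already contains {1, 2, 4, 5, 8, 9}.
Column 8 already contains {1, 2, 5, 7, 9}.
Its 3×3 block (box 3) already contains {1, 2, 4, 5, 9}.
Removing those from 1–9 leaves {3, 6} as the candidates for row 1, column 8.

3,6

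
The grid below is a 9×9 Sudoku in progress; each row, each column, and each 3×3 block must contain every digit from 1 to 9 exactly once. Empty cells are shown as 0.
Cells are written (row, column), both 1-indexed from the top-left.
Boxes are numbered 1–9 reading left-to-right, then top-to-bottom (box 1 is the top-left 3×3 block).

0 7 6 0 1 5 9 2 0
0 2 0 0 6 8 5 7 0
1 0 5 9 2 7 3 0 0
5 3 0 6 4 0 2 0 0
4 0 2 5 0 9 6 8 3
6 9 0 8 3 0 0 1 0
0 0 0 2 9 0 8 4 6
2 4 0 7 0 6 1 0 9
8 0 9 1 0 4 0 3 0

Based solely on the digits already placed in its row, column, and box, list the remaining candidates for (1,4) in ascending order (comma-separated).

Row 1 already contains {1, 2, 5, 6, 7, 9}.
Column 4 already contains {1, 2, 5, 6, 7, 8, 9}.
Its 3×3 block (box 2) already contains {1, 2, 5, 6, 7, 8, 9}.
Removing those from 1–9 leaves {3, 4} as the candidates for (1,4).

3,4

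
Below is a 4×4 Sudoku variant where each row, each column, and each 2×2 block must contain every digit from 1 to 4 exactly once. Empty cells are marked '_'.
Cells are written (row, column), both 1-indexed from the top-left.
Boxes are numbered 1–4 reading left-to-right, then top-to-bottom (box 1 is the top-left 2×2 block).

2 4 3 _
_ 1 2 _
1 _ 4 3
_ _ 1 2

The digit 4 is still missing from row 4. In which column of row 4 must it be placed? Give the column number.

Consider where 4 can go in row 4.
(4,2) is out (column 2 already has a 4).
So the only cell in row 4 that can hold 4 is (4,1).
That is column 1.

1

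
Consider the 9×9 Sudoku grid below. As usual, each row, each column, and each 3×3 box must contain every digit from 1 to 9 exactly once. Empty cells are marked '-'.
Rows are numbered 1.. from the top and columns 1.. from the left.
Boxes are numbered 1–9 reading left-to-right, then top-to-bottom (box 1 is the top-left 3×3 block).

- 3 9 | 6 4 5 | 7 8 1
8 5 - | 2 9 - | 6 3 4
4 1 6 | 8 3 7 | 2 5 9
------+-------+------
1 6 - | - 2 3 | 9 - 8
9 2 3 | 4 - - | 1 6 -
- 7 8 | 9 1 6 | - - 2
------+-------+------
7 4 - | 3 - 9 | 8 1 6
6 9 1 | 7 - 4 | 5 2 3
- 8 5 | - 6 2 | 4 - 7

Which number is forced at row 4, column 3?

4

Row 4 already contains {1, 2, 3, 6, 8, 9}.
Column 3 already contains {1, 3, 5, 6, 8, 9}.
Its 3×3 block (box 4) already contains {1, 2, 3, 6, 7, 8, 9}.
The only value from 1–9 not eliminated is 4, so row 4, column 3 = 4.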